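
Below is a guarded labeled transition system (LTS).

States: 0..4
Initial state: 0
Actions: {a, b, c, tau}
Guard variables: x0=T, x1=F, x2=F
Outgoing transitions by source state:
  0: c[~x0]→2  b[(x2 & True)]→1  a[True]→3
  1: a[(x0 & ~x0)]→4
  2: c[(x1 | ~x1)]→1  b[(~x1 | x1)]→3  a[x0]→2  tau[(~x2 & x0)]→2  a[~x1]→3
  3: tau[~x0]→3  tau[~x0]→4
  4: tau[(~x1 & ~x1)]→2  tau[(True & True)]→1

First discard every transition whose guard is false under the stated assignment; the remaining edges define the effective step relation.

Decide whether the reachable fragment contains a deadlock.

Answer: DEADLOCK at state 3

Working:
Reach set: {0,3}
  0: a→3  [1 out]
  3: ∅  [STUCK]
trace reaching 3: a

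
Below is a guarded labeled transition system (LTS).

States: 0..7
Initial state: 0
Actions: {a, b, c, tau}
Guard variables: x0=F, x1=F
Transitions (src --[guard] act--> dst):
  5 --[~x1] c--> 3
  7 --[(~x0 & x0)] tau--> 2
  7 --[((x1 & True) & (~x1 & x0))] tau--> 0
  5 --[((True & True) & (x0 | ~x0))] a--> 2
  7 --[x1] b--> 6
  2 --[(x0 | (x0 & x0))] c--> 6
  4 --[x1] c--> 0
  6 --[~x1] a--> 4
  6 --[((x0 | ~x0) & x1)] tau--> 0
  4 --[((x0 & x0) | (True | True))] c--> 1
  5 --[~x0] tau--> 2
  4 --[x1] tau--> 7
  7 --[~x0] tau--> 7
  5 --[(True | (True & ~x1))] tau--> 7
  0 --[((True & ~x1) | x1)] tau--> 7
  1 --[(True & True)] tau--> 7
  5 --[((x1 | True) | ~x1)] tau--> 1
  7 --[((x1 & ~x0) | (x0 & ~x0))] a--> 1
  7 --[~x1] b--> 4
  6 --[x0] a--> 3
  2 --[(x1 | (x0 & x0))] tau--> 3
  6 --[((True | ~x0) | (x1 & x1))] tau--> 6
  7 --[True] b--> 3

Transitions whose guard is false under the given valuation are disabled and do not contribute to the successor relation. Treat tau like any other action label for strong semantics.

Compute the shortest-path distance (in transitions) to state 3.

Answer: 2

Working:
BFS to 3:
  L0 = {0}
  L1 = {7}
  L2 = {3,4}
first hit 3 at d=2 via tau·b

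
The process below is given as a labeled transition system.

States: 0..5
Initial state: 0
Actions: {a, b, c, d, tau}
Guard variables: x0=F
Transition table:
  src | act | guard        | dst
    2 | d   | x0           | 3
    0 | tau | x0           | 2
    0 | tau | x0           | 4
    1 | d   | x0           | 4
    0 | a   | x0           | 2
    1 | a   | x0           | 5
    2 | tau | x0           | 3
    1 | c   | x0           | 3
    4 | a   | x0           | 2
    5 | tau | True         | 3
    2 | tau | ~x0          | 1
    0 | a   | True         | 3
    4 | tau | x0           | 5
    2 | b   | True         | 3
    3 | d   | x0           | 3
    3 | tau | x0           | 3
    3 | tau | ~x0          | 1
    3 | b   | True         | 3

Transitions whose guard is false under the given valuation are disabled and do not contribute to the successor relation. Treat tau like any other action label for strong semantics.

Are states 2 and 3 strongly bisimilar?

Refine partition for ~:
  P[0] = {{0,1,2,3,4,5}}
  P[1] = {{0},{1,4},{2,3},{5}}
Fixed point at round 2; 4 class(es).
class of 2: {2,3}; class of 3: {2,3}

Answer: BISIMILAR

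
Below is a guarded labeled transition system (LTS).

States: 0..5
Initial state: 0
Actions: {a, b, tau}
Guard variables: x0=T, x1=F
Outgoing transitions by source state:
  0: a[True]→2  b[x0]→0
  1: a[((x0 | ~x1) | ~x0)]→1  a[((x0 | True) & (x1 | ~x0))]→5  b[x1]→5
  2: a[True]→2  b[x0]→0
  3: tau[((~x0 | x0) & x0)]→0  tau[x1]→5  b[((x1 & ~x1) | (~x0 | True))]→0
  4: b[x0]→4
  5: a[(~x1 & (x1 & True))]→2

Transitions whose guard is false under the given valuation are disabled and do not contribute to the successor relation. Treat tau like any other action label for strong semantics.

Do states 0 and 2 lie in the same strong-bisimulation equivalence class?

Refine partition for ~:
  round 0: {{0,1,2,3,4,5}}
  round 1: {{0,2},{1},{3},{4},{5}}
5 equivalence class(es) (converged in 2)
[0]={0,2}  [2]={0,2}

Answer: BISIMILAR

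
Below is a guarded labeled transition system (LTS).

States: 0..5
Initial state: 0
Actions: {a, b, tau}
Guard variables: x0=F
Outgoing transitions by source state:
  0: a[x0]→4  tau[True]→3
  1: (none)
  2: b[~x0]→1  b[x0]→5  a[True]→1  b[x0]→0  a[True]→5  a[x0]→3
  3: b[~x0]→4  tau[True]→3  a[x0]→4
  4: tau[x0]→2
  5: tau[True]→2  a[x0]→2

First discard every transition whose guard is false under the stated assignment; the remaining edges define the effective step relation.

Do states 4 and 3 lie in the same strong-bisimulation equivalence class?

Answer: NOT BISIMILAR

Analysis:
Refine partition for ~:
  P[0] = {{0,1,2,3,4,5}}
  P[1] = {{0,5},{1,4},{2},{3}}
  P[2] = {{0},{1,4},{2},{3},{5}}
5 equivalence class(es) (converged in 3)
[4]={1,4}  [3]={3}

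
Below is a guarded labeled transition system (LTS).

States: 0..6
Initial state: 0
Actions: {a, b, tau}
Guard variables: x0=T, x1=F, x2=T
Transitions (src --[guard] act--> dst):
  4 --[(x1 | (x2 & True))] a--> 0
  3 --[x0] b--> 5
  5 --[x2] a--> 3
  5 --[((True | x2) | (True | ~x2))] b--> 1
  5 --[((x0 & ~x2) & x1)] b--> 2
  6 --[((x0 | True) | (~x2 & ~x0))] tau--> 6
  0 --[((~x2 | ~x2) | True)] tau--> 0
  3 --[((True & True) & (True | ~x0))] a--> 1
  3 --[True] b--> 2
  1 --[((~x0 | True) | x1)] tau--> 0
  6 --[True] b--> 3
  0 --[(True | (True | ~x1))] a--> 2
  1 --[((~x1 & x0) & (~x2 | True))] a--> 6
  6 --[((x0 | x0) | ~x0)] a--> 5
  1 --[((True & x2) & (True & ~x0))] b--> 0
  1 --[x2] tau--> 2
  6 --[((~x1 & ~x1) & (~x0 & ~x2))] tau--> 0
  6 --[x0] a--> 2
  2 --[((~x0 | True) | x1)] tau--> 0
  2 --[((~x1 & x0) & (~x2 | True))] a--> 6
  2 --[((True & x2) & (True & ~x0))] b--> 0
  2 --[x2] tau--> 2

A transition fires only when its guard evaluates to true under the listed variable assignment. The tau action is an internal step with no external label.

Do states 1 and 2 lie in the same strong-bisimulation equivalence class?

Refine partition for ~:
  π0 = {{0,1,2,3,4,5,6}}
  π1 = {{0,1,2},{3,5},{4},{6}}
  π2 = {{0},{1,2},{3},{4},{5},{6}}
6 equivalence class(es) (converged in 3)
class of 1: {1,2}; class of 2: {1,2}

Answer: BISIMILAR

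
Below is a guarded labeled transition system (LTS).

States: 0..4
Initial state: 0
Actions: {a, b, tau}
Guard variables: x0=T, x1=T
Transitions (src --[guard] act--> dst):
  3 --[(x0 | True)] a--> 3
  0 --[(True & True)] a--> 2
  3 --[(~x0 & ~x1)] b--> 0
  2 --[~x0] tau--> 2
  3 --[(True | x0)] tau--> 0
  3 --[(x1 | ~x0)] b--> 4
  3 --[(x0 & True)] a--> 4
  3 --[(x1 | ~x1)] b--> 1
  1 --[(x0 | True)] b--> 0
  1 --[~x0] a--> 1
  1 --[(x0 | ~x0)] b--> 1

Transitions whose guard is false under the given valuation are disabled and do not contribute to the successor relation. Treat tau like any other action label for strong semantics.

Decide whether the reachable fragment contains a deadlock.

Answer: DEADLOCK at state 2

Analysis:
Reachable = {0,2}
  0: a→2  [1 exit(s)]
  2: ∅  [deadlock]
witness 2: a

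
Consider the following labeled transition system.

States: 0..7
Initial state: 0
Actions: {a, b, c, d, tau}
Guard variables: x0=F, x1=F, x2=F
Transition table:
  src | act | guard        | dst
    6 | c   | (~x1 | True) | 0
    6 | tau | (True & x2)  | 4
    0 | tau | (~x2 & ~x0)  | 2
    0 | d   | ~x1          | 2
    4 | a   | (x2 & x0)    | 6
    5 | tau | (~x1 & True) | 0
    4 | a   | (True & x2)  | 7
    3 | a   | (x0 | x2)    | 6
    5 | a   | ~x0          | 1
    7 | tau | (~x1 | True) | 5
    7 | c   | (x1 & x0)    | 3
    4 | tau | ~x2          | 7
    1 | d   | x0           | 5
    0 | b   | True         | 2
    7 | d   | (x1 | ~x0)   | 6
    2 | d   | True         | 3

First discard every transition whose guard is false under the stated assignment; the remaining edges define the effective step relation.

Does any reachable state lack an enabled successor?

Reachable = {0,2,3}
  0: b→2  d→2  tau→2  [deg 3]
  2: d→3  [deg 1]
  3: ∅  [deadlock]
trace reaching 3: tau·d

Answer: DEADLOCK at state 3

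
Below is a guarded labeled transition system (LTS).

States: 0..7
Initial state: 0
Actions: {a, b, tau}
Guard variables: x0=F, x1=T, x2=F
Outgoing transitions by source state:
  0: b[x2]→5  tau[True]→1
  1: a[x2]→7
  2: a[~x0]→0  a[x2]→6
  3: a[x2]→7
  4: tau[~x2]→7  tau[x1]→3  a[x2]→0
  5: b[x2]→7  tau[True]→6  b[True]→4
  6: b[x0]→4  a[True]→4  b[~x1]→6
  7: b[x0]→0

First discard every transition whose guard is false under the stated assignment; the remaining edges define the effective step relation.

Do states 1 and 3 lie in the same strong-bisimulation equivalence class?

Compute ~ classes (split until stable):
  π0 = {{0,1,2,3,4,5,6,7}}
  π1 = {{0,4},{1,3,7},{2,6},{5}}
stable after 2 split(s): 4 block(s)
1∈{1,3,7}, 3∈{1,3,7}

Answer: BISIMILAR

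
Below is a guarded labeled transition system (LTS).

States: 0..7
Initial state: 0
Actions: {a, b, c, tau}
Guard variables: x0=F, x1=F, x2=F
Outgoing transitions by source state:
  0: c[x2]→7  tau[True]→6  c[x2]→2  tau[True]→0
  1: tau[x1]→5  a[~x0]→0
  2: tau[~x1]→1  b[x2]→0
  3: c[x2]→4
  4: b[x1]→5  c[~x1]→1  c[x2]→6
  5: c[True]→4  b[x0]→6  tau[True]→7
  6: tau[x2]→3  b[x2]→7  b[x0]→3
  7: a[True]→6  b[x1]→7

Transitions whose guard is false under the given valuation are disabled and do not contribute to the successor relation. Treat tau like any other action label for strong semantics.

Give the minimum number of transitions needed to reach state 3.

Answer: UNREACHABLE

Working:
BFS to 3:
  L0 = {0}
  L1 = {6}
3 never appears.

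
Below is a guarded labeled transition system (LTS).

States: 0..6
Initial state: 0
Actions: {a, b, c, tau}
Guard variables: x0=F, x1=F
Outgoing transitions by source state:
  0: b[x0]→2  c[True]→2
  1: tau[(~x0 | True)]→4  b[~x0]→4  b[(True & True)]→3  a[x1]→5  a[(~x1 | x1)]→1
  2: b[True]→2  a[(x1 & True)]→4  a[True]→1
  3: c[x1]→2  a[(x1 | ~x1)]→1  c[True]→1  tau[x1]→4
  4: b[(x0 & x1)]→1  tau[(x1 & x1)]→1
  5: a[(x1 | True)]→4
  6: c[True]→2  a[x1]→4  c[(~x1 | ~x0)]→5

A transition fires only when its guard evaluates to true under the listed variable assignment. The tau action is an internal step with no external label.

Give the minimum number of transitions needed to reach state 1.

Answer: 2

Trace:
Breadth-first toward 1:
  depth 0: {0}
  depth 1: {2}
  depth 2: {1}
depth(1)=2, e.g. c·a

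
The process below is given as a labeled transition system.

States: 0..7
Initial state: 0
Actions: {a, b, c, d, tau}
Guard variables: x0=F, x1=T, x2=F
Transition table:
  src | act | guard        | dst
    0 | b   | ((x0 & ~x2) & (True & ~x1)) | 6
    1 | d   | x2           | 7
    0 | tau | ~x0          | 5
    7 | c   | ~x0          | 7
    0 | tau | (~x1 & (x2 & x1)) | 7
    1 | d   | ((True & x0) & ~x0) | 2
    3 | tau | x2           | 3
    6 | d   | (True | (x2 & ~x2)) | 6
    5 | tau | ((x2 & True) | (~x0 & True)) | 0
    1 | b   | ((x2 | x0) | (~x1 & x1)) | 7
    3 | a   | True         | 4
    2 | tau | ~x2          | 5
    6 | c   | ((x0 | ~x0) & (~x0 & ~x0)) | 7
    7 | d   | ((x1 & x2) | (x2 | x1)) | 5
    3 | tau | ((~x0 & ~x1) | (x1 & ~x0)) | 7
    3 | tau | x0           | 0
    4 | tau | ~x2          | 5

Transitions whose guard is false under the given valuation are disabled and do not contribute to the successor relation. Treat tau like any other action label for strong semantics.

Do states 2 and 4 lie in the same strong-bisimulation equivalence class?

Bisimulation quotient by refinement:
  round 0: {{0,1,2,3,4,5,6,7}}
  round 1: {{0,2,4,5},{1},{3},{6,7}}
  round 2: {{0,2,4,5},{1},{3},{6},{7}}
5 equivalence class(es) (converged in 3)
2∈{0,2,4,5}, 4∈{0,2,4,5}

Answer: BISIMILAR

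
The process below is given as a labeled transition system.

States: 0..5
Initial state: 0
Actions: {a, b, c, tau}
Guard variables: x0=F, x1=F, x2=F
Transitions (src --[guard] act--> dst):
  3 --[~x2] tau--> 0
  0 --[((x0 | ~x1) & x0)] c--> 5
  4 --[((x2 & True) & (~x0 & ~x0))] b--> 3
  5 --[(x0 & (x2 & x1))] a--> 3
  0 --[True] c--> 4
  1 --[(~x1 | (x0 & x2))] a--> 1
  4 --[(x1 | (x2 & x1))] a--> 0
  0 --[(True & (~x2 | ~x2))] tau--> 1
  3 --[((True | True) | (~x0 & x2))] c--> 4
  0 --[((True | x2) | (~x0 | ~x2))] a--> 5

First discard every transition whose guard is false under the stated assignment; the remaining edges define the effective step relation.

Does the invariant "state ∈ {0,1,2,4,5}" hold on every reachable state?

Answer: INVARIANT HOLDS

Working:
Safe = {0,1,2,4,5}
Reach set: {0,1,4,5}
  0: ok
  1: ok
  4: ok
  5: ok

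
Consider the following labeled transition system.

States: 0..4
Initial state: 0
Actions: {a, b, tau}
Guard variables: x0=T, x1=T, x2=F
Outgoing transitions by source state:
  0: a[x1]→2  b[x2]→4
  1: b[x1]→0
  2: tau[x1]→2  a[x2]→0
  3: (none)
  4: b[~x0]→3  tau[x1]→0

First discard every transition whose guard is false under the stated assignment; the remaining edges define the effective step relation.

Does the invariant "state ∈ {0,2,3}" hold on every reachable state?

Answer: INVARIANT HOLDS

Trace:
Safe = {0,2,3}
Reachable = {0,2}
  0: ok
  2: ok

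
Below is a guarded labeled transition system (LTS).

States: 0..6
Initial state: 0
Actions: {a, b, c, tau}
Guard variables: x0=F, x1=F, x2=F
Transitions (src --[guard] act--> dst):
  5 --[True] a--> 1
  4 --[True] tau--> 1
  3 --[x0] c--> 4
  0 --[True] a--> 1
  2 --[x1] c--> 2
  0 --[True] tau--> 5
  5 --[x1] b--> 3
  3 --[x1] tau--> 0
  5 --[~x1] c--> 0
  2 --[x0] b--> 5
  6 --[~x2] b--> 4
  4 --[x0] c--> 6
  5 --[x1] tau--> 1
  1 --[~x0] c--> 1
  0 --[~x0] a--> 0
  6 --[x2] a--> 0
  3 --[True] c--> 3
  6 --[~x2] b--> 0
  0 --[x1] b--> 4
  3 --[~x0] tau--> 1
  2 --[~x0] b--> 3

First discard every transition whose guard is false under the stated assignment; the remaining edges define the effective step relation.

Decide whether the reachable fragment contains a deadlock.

R = {0,1,5}
  0: a→0  a→1  tau→5  [3 out]
  1: c→1  [1 out]
  5: a→1  c→0  [2 out]

Answer: DEADLOCK-FREE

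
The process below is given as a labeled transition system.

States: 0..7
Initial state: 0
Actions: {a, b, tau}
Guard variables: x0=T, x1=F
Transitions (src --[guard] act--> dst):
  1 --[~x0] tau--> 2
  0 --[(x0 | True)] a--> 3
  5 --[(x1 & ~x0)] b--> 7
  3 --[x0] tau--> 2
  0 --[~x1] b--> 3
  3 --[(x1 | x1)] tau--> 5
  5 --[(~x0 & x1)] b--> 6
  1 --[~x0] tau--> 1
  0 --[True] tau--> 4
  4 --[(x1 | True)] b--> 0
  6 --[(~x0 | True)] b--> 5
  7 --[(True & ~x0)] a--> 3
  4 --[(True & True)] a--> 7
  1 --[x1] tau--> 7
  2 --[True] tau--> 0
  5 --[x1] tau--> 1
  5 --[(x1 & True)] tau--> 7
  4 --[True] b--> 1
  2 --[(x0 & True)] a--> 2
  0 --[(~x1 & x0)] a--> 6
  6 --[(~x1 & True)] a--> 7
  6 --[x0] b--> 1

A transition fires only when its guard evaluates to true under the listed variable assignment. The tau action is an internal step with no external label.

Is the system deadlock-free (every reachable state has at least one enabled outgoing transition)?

Answer: DEADLOCK at state 1

Trace:
Reach set: {0,1,2,3,4,5,6,7}
  0: a→3  a→6  b→3  tau→4  [deg 4]
  1: ∅  [no exit]
  2: a→2  tau→0  [deg 2]
  3: tau→2  [deg 1]
  4: a→7  b→0  b→1  [deg 3]
  5: ∅  [no exit]
  6: a→7  b→1  b→5  [deg 3]
  7: ∅  [no exit]
trace reaching 1: a·b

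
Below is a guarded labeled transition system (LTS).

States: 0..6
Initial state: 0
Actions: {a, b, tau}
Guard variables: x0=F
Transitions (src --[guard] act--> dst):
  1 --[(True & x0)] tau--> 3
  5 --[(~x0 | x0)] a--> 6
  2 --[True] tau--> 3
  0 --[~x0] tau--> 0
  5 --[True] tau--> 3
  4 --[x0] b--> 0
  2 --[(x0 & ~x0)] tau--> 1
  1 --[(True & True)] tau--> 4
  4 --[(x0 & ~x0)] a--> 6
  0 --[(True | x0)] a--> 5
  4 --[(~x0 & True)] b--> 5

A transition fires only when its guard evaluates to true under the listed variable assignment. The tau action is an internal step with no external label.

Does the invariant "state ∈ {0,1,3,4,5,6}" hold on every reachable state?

Safe = {0,1,3,4,5,6}
R = {0,3,5,6}
  0: ✓
  3: ✓
  5: ✓
  6: ✓

Answer: INVARIANT HOLDS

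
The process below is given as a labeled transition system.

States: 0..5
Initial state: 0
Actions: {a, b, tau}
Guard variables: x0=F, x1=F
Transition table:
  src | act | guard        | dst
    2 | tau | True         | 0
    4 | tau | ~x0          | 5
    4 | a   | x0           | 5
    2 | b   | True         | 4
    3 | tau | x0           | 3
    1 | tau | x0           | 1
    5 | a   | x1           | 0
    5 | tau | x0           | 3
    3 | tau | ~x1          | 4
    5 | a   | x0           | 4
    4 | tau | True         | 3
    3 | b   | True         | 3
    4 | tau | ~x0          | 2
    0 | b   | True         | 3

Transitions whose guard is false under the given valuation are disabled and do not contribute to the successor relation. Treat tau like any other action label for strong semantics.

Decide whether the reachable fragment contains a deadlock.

Reachable = {0,2,3,4,5}
  0: b→3  [1 exit(s)]
  2: b→4  tau→0  [2 exit(s)]
  3: b→3  tau→4  [2 exit(s)]
  4: tau→2  tau→3  tau→5  [3 exit(s)]
  5: ∅  [deadlock]
trace reaching 5: b·tau·tau

Answer: DEADLOCK at state 5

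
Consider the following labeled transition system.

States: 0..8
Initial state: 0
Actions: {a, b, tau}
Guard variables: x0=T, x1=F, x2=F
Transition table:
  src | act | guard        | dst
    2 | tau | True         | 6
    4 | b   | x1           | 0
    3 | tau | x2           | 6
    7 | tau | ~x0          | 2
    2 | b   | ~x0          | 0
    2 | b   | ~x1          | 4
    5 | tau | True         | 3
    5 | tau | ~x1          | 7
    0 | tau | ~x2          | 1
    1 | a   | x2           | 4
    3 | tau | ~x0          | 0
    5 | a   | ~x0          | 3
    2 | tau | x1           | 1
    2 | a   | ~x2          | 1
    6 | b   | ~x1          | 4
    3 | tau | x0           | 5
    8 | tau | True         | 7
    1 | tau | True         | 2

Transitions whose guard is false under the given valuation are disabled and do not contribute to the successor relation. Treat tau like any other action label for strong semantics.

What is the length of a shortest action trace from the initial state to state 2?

BFS to 2:
  L0 = {0}
  L1 = {1}
  L2 = {2}
depth(2)=2, e.g. tau·tau

Answer: 2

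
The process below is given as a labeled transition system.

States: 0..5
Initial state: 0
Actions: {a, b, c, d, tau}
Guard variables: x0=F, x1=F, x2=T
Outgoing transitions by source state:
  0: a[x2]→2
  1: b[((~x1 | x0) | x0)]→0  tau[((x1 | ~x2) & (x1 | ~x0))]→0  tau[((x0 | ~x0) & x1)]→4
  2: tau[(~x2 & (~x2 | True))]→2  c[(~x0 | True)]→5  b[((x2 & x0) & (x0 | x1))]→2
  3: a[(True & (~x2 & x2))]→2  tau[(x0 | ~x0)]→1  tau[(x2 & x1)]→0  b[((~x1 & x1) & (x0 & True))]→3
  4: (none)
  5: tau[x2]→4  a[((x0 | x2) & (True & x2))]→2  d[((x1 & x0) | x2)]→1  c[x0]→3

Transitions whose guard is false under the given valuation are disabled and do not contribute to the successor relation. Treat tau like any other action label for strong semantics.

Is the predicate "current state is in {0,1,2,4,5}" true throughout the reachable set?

Answer: INVARIANT HOLDS

Trace:
Allowed set {0,1,2,4,5}
Reachable = {0,1,2,4,5}
  0: safe
  1: safe
  2: safe
  4: safe
  5: safe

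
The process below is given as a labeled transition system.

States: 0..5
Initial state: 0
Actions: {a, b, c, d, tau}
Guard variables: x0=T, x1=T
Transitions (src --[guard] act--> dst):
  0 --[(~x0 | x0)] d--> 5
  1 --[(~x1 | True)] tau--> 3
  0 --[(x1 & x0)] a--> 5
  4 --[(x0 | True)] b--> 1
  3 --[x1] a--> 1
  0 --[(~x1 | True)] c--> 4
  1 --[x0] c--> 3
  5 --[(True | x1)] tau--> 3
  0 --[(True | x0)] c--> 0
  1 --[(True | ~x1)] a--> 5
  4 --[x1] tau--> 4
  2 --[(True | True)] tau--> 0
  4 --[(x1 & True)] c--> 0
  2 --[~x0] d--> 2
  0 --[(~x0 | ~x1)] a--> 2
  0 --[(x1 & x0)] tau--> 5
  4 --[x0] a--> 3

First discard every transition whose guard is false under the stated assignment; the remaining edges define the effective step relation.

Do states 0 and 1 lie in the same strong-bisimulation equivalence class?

Answer: NOT BISIMILAR

Analysis:
Bisimulation quotient by refinement:
  round 0: {{0,1,2,3,4,5}}
  round 1: {{0},{1},{2,5},{3},{4}}
  round 2: {{0},{1},{2},{3},{4},{5}}
stable after 3 split(s): 6 block(s)
0∈{0}, 1∈{1}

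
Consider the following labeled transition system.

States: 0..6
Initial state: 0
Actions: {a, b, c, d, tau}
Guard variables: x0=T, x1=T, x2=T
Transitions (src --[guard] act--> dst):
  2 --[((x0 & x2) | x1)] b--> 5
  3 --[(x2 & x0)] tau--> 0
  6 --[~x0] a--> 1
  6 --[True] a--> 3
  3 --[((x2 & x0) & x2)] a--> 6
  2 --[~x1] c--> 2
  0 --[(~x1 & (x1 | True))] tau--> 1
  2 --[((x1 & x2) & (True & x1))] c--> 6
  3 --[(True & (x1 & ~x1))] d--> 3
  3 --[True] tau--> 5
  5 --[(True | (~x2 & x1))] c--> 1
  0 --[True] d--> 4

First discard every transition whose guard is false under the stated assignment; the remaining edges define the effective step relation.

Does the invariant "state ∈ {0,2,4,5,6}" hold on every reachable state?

Answer: INVARIANT HOLDS

Working:
Allowed set {0,2,4,5,6}
Reachable = {0,4}
  0: safe
  4: safe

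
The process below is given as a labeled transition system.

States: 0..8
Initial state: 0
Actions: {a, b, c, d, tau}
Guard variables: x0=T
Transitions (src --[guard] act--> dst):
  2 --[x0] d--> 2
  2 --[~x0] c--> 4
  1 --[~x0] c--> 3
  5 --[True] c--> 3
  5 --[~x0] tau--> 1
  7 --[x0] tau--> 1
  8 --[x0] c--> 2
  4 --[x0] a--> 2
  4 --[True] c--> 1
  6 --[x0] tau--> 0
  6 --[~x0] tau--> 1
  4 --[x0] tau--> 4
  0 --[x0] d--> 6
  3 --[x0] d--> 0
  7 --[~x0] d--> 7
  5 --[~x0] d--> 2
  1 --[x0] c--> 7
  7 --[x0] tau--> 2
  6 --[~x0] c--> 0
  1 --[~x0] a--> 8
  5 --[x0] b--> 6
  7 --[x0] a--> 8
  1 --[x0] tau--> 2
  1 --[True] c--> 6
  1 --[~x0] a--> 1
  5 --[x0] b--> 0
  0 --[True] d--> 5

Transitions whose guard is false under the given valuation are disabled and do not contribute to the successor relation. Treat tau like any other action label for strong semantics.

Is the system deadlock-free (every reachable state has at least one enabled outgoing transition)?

Answer: DEADLOCK-FREE

Working:
Reach set: {0,3,5,6}
  0: d→5  d→6  [2 exit(s)]
  3: d→0  [1 exit(s)]
  5: b→0  b→6  c→3  [3 exit(s)]
  6: tau→0  [1 exit(s)]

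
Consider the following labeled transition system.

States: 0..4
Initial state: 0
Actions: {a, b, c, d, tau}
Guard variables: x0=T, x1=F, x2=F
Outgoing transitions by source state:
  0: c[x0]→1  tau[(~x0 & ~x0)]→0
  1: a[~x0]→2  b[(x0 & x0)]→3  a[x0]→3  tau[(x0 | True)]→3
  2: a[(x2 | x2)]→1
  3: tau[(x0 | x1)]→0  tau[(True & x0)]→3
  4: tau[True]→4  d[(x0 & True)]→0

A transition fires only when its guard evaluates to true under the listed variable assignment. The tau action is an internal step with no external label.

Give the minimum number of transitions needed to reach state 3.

Breadth-first toward 3:
  Layer 0: {0}
  Layer 1: {1}
  Layer 2: {3}
depth(3)=2, e.g. c·a

Answer: 2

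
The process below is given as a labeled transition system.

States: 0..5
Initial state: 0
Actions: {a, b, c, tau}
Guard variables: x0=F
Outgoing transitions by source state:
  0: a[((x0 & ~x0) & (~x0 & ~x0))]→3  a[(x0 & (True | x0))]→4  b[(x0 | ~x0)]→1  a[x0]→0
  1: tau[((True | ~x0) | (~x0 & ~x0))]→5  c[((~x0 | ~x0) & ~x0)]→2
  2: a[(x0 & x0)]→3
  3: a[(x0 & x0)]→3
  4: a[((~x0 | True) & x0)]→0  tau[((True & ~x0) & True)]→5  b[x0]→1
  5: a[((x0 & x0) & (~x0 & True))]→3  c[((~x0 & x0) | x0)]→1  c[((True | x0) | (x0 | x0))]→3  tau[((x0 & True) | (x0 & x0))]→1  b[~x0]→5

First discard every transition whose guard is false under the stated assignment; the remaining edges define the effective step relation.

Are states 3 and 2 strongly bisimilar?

Compute ~ classes (split until stable):
  π0 = {{0,1,2,3,4,5}}
  π1 = {{0},{1},{2,3},{4},{5}}
5 equivalence class(es) (converged in 2)
class of 3: {2,3}; class of 2: {2,3}

Answer: BISIMILAR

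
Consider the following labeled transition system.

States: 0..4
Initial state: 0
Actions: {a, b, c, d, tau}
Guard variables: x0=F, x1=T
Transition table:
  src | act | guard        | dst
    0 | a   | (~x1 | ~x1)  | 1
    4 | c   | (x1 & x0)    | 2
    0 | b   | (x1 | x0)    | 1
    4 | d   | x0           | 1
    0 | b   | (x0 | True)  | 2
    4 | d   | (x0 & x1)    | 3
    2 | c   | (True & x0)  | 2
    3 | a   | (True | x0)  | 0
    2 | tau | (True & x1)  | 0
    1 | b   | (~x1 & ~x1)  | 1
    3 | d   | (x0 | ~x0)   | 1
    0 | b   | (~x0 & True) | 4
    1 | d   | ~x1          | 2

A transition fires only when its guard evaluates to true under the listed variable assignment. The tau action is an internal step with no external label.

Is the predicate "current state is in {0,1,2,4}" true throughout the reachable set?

Inv-set: {0,1,2,4}
Reachable = {0,1,2,4}
  0: ✓
  1: ✓
  2: ✓
  4: ✓

Answer: INVARIANT HOLDS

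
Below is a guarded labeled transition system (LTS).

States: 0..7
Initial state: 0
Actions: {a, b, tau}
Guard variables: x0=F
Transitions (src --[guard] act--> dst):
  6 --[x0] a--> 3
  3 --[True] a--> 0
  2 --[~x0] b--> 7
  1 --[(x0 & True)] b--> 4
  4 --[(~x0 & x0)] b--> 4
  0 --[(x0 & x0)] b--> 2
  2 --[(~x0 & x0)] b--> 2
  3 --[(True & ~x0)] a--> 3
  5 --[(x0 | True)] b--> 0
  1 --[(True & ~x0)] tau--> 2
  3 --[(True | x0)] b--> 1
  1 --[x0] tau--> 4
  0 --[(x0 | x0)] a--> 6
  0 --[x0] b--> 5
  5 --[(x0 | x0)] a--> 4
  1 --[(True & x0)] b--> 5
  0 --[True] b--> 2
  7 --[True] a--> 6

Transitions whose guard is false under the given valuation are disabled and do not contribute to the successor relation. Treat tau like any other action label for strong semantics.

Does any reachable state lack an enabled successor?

Reach set: {0,2,6,7}
  0: b→2  [1 out]
  2: b→7  [1 out]
  6: ∅  [no exit]
  7: a→6  [1 out]
Path to 6: b·b·a

Answer: DEADLOCK at state 6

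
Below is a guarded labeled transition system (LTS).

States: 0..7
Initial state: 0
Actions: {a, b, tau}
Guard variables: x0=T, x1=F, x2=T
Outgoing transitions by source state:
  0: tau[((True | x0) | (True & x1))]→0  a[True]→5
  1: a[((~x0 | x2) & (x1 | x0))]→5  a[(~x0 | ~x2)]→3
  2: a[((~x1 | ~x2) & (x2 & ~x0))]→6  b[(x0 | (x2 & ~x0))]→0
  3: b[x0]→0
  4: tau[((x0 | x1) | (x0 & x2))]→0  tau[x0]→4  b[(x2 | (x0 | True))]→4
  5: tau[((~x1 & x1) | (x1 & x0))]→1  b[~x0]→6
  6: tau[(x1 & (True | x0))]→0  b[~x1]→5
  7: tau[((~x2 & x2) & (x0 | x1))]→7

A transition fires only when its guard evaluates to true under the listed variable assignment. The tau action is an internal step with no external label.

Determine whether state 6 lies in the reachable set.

9 transition(s) survive guard evaluation.
L0 = {0}
L1 = {5}  cumulative {0,5}
R = {0,5}

Answer: UNREACHABLE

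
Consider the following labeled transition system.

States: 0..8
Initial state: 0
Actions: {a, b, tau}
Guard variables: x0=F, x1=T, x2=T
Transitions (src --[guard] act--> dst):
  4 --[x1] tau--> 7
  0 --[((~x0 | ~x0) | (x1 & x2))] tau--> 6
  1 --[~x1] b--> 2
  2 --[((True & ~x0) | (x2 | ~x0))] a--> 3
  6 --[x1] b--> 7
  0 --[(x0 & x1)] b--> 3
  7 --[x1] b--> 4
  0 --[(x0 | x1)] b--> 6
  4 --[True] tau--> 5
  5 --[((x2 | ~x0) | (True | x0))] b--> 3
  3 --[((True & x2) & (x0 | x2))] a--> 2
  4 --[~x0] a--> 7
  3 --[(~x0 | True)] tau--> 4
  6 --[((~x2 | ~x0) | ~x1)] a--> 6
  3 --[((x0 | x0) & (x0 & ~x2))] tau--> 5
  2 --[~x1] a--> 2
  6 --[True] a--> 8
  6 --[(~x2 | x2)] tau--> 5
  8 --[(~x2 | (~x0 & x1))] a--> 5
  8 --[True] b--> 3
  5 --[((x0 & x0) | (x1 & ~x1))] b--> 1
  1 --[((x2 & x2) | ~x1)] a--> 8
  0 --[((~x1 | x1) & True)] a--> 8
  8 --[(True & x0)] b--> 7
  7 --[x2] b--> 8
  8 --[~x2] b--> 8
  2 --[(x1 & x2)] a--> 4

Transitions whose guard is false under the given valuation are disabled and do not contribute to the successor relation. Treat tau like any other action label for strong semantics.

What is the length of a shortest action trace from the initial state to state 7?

Answer: 2

Analysis:
Layered search for 7:
  L0 = {0}
  L1 = {6,8}
  L2 = {3,5,7}
depth(7)=2, e.g. b·b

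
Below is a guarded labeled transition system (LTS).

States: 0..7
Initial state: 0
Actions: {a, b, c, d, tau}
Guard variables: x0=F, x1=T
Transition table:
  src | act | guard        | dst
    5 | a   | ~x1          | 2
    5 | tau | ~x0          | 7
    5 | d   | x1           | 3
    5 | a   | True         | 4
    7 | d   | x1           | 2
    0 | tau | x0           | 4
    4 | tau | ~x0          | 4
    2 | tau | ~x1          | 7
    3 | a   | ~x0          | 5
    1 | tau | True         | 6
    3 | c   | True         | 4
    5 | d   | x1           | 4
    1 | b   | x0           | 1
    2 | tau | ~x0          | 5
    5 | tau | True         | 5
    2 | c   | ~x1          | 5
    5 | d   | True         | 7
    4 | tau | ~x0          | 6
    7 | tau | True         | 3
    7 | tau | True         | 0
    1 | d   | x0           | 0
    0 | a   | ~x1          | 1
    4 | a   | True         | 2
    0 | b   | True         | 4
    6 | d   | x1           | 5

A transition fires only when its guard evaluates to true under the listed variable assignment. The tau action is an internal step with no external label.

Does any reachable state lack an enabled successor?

Reach set: {0,2,3,4,5,6,7}
  0: b→4  [1 out]
  2: tau→5  [1 out]
  3: a→5  c→4  [2 out]
  4: a→2  tau→4  tau→6  [3 out]
  5: a→4  d→3  d→4  d→7  tau→5  tau→7  [6 out]
  6: d→5  [1 out]
  7: d→2  tau→0  tau→3  [3 out]

Answer: DEADLOCK-FREE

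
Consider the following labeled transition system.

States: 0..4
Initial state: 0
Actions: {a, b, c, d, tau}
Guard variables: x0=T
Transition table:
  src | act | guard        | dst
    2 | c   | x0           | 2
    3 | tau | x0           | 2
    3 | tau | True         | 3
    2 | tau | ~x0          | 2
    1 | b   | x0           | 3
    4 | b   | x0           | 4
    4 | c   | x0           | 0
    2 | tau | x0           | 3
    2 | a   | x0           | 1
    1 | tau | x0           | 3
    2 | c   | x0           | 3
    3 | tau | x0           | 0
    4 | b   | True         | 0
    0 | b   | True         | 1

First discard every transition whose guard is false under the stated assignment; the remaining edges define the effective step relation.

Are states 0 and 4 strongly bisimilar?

Answer: NOT BISIMILAR

Analysis:
Compute ~ classes (split until stable):
  P[0] = {{0,1,2,3,4}}
  P[1] = {{0},{1},{2},{3},{4}}
5 equivalence class(es) (converged in 2)
class of 0: {0}; class of 4: {4}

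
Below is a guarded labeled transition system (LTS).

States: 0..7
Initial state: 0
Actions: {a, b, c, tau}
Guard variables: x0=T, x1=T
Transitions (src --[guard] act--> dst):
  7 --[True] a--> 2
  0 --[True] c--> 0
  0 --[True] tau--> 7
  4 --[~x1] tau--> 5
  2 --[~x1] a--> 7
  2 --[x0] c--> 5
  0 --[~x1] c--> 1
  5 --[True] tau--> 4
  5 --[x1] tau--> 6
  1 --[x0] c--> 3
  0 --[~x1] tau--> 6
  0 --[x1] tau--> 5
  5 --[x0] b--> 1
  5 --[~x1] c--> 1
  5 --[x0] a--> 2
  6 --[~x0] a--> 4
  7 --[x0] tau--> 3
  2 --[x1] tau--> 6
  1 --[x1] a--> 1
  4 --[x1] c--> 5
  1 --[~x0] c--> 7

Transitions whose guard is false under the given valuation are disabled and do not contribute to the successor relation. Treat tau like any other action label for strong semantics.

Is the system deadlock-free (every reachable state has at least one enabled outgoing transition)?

Answer: DEADLOCK at state 3

Trace:
R = {0,1,2,3,4,5,6,7}
  0: c→0  tau→5  tau→7  [deg 3]
  1: a→1  c→3  [deg 2]
  2: c→5  tau→6  [deg 2]
  3: ∅  [STUCK]
  4: c→5  [deg 1]
  5: a→2  b→1  tau→4  tau→6  [deg 4]
  6: ∅  [STUCK]
  7: a→2  tau→3  [deg 2]
witness 3: tau·tau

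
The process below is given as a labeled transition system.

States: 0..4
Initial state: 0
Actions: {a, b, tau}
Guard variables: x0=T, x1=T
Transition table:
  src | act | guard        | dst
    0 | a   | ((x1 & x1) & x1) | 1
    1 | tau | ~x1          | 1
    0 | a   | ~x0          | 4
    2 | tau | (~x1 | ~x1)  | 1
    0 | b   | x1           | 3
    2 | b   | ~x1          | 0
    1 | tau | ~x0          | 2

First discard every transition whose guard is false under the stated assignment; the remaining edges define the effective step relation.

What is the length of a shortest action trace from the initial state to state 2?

Layered search for 2:
  depth 0: {0}
  depth 1: {1,3}
2 never appears.

Answer: UNREACHABLE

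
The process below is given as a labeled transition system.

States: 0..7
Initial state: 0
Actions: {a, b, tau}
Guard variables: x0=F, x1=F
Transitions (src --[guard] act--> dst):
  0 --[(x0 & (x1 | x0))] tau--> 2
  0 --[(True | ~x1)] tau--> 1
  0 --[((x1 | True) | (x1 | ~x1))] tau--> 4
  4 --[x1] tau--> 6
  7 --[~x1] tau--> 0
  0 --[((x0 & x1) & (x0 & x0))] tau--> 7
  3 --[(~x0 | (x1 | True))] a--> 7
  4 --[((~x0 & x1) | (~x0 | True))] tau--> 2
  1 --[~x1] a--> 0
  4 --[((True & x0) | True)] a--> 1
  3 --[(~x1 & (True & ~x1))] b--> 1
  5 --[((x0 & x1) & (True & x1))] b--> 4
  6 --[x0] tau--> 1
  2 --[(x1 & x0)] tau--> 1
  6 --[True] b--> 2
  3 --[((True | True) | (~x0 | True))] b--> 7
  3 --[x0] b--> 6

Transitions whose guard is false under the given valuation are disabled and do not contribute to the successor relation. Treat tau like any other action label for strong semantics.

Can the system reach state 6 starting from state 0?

Answer: UNREACHABLE

Working:
After dropping false guards: 10 live edges.
depth 0: {0}
depth 1: {1,4}  cumulative {0,1,4}
depth 2: {2}  cumulative {0,1,2,4}
Reachable = {0,1,2,4}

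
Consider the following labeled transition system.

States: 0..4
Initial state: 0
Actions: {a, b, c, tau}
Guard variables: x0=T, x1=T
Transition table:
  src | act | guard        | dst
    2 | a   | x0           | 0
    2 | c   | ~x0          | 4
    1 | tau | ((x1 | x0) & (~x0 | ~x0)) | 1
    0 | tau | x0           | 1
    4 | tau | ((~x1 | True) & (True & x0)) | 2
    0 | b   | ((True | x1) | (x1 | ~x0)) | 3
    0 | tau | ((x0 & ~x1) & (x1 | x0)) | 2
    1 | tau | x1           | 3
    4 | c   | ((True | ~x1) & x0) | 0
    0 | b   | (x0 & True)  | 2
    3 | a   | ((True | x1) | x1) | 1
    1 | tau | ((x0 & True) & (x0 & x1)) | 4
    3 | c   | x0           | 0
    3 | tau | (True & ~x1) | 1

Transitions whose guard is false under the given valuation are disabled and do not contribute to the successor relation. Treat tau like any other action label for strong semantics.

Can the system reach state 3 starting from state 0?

Answer: REACHABLE

Trace:
10 transition(s) survive guard evaluation.
depth 0: {0}
depth 1: {1,2,3}  cumulative {0,1,2,3}
depth 2: {4}  cumulative {0,1,2,3,4}
R = {0,1,2,3,4}
witness 3: b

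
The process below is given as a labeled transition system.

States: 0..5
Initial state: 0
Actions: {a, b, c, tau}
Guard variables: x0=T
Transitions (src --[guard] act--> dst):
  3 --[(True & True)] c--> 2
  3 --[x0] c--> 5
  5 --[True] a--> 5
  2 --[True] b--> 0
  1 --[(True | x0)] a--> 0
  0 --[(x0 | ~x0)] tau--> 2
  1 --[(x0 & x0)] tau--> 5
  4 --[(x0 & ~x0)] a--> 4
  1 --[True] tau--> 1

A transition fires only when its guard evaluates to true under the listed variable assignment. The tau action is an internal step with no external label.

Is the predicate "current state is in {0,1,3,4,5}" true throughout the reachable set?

Answer: INVARIANT VIOLATED at state 2

Analysis:
Allowed set {0,1,3,4,5}
Reach set: {0,2}
  0: safe
  2: outside
counterexample path to 2: tau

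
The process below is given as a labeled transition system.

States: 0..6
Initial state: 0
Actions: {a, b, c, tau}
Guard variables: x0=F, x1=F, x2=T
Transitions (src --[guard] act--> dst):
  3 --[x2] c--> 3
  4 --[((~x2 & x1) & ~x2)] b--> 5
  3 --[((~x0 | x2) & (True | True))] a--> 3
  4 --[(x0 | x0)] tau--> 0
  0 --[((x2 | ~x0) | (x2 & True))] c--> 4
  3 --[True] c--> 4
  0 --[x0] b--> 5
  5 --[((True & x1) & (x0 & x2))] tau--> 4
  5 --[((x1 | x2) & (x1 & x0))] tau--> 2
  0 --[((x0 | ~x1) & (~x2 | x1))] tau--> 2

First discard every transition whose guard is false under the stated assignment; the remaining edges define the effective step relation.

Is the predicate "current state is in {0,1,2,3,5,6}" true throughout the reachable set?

Allowed set {0,1,2,3,5,6}
Reachable = {0,4}
  0: ✓
  4: outside
witness against invariant: c → 4

Answer: INVARIANT VIOLATED at state 4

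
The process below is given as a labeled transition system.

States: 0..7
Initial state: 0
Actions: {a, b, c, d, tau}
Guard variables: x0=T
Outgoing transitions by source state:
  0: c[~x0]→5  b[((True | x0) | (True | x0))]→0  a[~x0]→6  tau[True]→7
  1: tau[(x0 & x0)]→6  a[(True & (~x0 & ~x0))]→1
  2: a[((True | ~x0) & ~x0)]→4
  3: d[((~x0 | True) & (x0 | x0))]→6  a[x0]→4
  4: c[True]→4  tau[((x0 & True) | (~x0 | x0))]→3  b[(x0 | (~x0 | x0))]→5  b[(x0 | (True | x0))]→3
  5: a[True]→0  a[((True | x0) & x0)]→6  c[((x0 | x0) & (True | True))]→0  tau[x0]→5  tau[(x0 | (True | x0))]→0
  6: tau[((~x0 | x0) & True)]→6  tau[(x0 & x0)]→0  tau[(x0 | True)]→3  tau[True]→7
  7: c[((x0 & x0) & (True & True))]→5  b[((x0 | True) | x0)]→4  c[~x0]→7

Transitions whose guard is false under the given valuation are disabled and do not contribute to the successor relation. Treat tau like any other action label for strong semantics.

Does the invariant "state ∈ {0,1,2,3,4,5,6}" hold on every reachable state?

Allowed set {0,1,2,3,4,5,6}
Reach set: {0,3,4,5,6,7}
  0: ✓
  3: ✓
  4: ✓
  5: ✓
  6: ✓
  7: outside
counterexample path to 7: tau

Answer: INVARIANT VIOLATED at state 7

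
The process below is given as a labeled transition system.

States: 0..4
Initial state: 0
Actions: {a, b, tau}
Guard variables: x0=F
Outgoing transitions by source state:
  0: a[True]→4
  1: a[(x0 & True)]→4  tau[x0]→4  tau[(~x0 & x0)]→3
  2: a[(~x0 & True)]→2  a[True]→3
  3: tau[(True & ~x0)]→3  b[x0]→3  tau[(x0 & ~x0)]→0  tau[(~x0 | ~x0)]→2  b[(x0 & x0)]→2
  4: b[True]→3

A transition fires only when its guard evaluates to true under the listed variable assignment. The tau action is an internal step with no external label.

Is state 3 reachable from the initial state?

6 transition(s) survive guard evaluation.
L0 = {0}
L1 = {4}  total {0,4}
L2 = {3}  total {0,3,4}
L3 = {2}  total {0,2,3,4}
Reach set: {0,2,3,4}
trace reaching 3: a·b

Answer: REACHABLE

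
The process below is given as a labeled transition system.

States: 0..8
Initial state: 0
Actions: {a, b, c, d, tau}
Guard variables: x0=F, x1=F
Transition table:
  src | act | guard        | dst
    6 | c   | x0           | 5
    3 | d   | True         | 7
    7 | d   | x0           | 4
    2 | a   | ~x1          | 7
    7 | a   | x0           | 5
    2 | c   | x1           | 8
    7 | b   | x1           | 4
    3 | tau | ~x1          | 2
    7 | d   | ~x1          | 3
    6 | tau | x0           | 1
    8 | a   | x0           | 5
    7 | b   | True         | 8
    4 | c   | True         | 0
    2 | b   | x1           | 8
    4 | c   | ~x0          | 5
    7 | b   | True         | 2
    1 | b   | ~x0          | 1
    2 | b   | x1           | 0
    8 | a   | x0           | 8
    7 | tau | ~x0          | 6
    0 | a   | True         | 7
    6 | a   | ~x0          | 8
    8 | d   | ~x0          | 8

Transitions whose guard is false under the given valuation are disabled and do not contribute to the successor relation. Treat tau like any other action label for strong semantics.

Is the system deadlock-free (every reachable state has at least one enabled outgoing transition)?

R = {0,2,3,6,7,8}
  0: a→7  [1 exit(s)]
  2: a→7  [1 exit(s)]
  3: d→7  tau→2  [2 exit(s)]
  6: a→8  [1 exit(s)]
  7: b→2  b→8  d→3  tau→6  [4 exit(s)]
  8: d→8  [1 exit(s)]

Answer: DEADLOCK-FREE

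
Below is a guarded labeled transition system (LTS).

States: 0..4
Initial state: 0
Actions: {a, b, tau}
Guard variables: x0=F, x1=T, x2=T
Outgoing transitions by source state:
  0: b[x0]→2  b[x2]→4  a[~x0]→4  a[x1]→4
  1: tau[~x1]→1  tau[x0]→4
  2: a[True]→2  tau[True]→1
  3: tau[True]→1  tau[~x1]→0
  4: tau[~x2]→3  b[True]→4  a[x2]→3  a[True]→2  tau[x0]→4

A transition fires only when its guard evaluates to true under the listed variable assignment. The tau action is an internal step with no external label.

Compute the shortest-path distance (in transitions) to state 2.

Answer: 2

Working:
BFS to 2:
  L0 = {0}
  L1 = {4}
  L2 = {2,3}
depth(2)=2, e.g. a·a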